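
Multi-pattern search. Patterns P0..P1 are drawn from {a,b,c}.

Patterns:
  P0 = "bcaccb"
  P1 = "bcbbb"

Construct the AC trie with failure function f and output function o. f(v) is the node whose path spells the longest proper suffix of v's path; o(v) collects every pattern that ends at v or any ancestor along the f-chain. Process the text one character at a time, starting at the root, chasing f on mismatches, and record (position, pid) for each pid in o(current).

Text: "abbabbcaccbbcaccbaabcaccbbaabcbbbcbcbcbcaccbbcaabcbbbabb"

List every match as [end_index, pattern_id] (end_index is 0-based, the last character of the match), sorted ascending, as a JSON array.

Construct AC machine:
Trie nodes:
  n0 'ε': b→1
  n1 'b': c→2
  n2 'bc': a→3 b→7
  n3 'bca': c→4
  n4 'bcac': c→5
  n5 'bcacc': b→6
  n6 'bcaccb': ·  [P0 ends]
  n7 'bcb': b→8
  n8 'bcbb': b→9
  n9 'bcbbb': ·  [P1 ends]

BFS fail/out derivation:
  n1('b'): parent n0 fail=0; on 'b' 0 → fail=0;  out ∅∪∅=∅
  n2('bc'): parent n1 fail=0; on 'c' 0 → fail=0;  out ∅∪∅=∅
  n3('bca'): parent n2 fail=0; on 'a' 0 → fail=0;  out ∅∪∅=∅
  n7('bcb'): parent n2 fail=0; on 'b' 0 → fail=1;  out ∅∪∅=∅
  n4('bcac'): parent n3 fail=0; on 'c' 0 → fail=0;  out ∅∪∅=∅
  n8('bcbb'): parent n7 fail=1; on 'b' 1→0 → fail=1;  out ∅∪∅=∅
  n5('bcacc'): parent n4 fail=0; on 'c' 0 → fail=0;  out ∅∪∅=∅
  n9('bcbbb'): parent n8 fail=1; on 'b' 1→0 → fail=1;  out {1}∪∅={1}
  n6('bcaccb'): parent n5 fail=0; on 'b' 0 → fail=1;  out {0}∪∅={0}

Run:
pos 0 'a': at 0
pos 1 'b': at 1
pos 2 'b': at 1 ·f
pos 3 'a': at 0 ·f
pos 4 'b': at 1
pos 5 'b': at 1 ·f
pos 6 'c': at 2
pos 7 'a': at 3
pos 8 'c': at 4
pos 9 'c': at 5
pos 10 'b': at 6  emit P0@[5:10]
pos 11 'b': at 1 ·f
pos 12 'c': at 2
pos 13 'a': at 3
pos 14 'c': at 4
pos 15 'c': at 5
pos 16 'b': at 6  emit P0@[11:16]
pos 17 'a': at 0 ·f
pos 18 'a': at 0
pos 19 'b': at 1
pos 20 'c': at 2
pos 21 'a': at 3
pos 22 'c': at 4
pos 23 'c': at 5
pos 24 'b': at 6  emit P0@[19:24]
pos 25 'b': at 1 ·f
pos 26 'a': at 0 ·f
pos 27 'a': at 0
pos 28 'b': at 1
pos 29 'c': at 2
pos 30 'b': at 7
pos 31 'b': at 8
pos 32 'b': at 9  emit P1@[28:32]
pos 33 'c': at 2 ·f
pos 34 'b': at 7
pos 35 'c': at 2 ·f
pos 36 'b': at 7
pos 37 'c': at 2 ·f
pos 38 'b': at 7
pos 39 'c': at 2 ·f
pos 40 'a': at 3
pos 41 'c': at 4
pos 42 'c': at 5
pos 43 'b': at 6  emit P0@[38:43]
pos 44 'b': at 1 ·f
pos 45 'c': at 2
pos 46 'a': at 3
pos 47 'a': at 0 ·f
pos 48 'b': at 1
pos 49 'c': at 2
pos 50 'b': at 7
pos 51 'b': at 8
pos 52 'b': at 9  emit P1@[48:52]
pos 53 'a': at 0 ·f
pos 54 'b': at 1
pos 55 'b': at 1 ·f

All matches (sorted): [[10,0],[16,0],[24,0],[32,1],[43,0],[52,1]]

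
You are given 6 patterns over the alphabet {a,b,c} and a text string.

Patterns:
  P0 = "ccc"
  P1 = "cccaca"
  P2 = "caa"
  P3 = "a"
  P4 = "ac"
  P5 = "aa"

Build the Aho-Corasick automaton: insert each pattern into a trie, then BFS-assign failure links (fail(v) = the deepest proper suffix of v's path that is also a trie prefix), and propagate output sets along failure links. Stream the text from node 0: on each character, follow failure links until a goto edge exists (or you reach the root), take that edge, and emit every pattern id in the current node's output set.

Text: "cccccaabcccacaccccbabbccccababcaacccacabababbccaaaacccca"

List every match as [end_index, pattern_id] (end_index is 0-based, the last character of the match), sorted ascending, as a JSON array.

Build:
Trie nodes:
  n0 'ε': a→9 c→1
  n1 'c': a→7 c→2
  n2 'cc': c→3
  n3 'ccc': a→4  [P0 ends]
  n4 'ccca': c→5
  n5 'cccac': a→6
  n6 'cccaca': ·  [P1 ends]
  n7 'ca': a→8
  n8 'caa': ·  [P2 ends]
  n9 'a': a→11 c→10  [P3 ends]
  n10 'ac': ·  [P4 ends]
  n11 'aa': ·  [P5 ends]

Failure links (BFS by depth):
  n1('c'): parent n0 fail=0; on 'c' 0 → fail=0;  out ∅∪∅=∅
  n9('a'): parent n0 fail=0; on 'a' 0 → fail=0;  out {3}∪∅={3}
  n2('cc'): parent n1 fail=0; on 'c' 0 → fail=1;  out ∅∪∅=∅
  n7('ca'): parent n1 fail=0; on 'a' 0 → fail=9;  out ∅∪{3}={3}
  n10('ac'): parent n9 fail=0; on 'c' 0 → fail=1;  out {4}∪∅={4}
  n11('aa'): parent n9 fail=0; on 'a' 0 → fail=9;  out {5}∪{3}={3,5}
  n3('ccc'): parent n2 fail=1; on 'c' 1 → fail=2;  out {0}∪∅={0}
  n8('caa'): parent n7 fail=9; on 'a' 9 → fail=11;  out {2}∪{3,5}={2,3,5}
  n4('ccca'): parent n3 fail=2; on 'a' 2→1 → fail=7;  out ∅∪{3}={3}
  n5('cccac'): parent n4 fail=7; on 'c' 7→9 → fail=10;  out ∅∪{4}={4}
  n6('cccaca'): parent n5 fail=10; on 'a' 10→1 → fail=7;  out {1}∪{3}={1,3}

Run:
[0] read 'c'  n0⇒n1
[1] read 'c'  n1⇒n2
[2] read 'c'  n2⇒n3  ** P0@[0:2]
[3] read 'c'  n3⇒n3 (fail-walked)  ** P0@[1:3]
[4] read 'c'  n3⇒n3 (fail-walked)  ** P0@[2:4]
[5] read 'a'  n3⇒n4  ** P3@[5:5]
[6] read 'a'  n4⇒n8 (fail-walked)  ** P2@[4:6],P3@[6:6],P5@[5:6]
[7] read 'b'  n8⇒n0 (fail-walked)
[8] read 'c'  n0⇒n1
[9] read 'c'  n1⇒n2
[10] read 'c'  n2⇒n3  ** P0@[8:10]
[11] read 'a'  n3⇒n4  ** P3@[11:11]
[12] read 'c'  n4⇒n5  ** P4@[11:12]
[13] read 'a'  n5⇒n6  ** P1@[8:13],P3@[13:13]
[14] read 'c'  n6⇒n10 (fail-walked)  ** P4@[13:14]
[15] read 'c'  n10⇒n2 (fail-walked)
[16] read 'c'  n2⇒n3  ** P0@[14:16]
[17] read 'c'  n3⇒n3 (fail-walked)  ** P0@[15:17]
[18] read 'b'  n3⇒n0 (fail-walked)
[19] read 'a'  n0⇒n9  ** P3@[19:19]
[20] read 'b'  n9⇒n0 (fail-walked)
[21] read 'b'  n0⇒n0
[22] read 'c'  n0⇒n1
[23] read 'c'  n1⇒n2
[24] read 'c'  n2⇒n3  ** P0@[22:24]
[25] read 'c'  n3⇒n3 (fail-walked)  ** P0@[23:25]
[26] read 'a'  n3⇒n4  ** P3@[26:26]
[27] read 'b'  n4⇒n0 (fail-walked)
[28] read 'a'  n0⇒n9  ** P3@[28:28]
[29] read 'b'  n9⇒n0 (fail-walked)
[30] read 'c'  n0⇒n1
[31] read 'a'  n1⇒n7  ** P3@[31:31]
[32] read 'a'  n7⇒n8  ** P2@[30:32],P3@[32:32],P5@[31:32]
[33] read 'c'  n8⇒n10 (fail-walked)  ** P4@[32:33]
[34] read 'c'  n10⇒n2 (fail-walked)
[35] read 'c'  n2⇒n3  ** P0@[33:35]
[36] read 'a'  n3⇒n4  ** P3@[36:36]
[37] read 'c'  n4⇒n5  ** P4@[36:37]
[38] read 'a'  n5⇒n6  ** P1@[33:38],P3@[38:38]
[39] read 'b'  n6⇒n0 (fail-walked)
[40] read 'a'  n0⇒n9  ** P3@[40:40]
[41] read 'b'  n9⇒n0 (fail-walked)
[42] read 'a'  n0⇒n9  ** P3@[42:42]
[43] read 'b'  n9⇒n0 (fail-walked)
[44] read 'b'  n0⇒n0
[45] read 'c'  n0⇒n1
[46] read 'c'  n1⇒n2
[47] read 'a'  n2⇒n7 (fail-walked)  ** P3@[47:47]
[48] read 'a'  n7⇒n8  ** P2@[46:48],P3@[48:48],P5@[47:48]
[49] read 'a'  n8⇒n11 (fail-walked)  ** P3@[49:49],P5@[48:49]
[50] read 'a'  n11⇒n11 (fail-walked)  ** P3@[50:50],P5@[49:50]
[51] read 'c'  n11⇒n10 (fail-walked)  ** P4@[50:51]
[52] read 'c'  n10⇒n2 (fail-walked)
[53] read 'c'  n2⇒n3  ** P0@[51:53]
[54] read 'c'  n3⇒n3 (fail-walked)  ** P0@[52:54]
[55] read 'a'  n3⇒n4  ** P3@[55:55]

All matches (sorted): [[2,0],[3,0],[4,0],[5,3],[6,2],[6,3],[6,5],[10,0],[11,3],[12,4],[13,1],[13,3],[14,4],[16,0],[17,0],[19,3],[24,0],[25,0],[26,3],[28,3],[31,3],[32,2],[32,3],[32,5],[33,4],[35,0],[36,3],[37,4],[38,1],[38,3],[40,3],[42,3],[47,3],[48,2],[48,3],[48,5],[49,3],[49,5],[50,3],[50,5],[51,4],[53,0],[54,0],[55,3]]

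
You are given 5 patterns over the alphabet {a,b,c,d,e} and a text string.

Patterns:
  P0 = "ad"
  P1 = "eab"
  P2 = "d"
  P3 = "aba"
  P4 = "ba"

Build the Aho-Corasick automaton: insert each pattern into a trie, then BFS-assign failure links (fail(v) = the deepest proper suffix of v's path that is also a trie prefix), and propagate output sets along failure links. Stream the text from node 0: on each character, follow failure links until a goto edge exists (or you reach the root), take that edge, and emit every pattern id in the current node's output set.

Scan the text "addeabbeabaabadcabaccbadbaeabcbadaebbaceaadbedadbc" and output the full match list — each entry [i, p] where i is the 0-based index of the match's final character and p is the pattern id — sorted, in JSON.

Construct AC machine:
Trie (insert patterns):
  0='ε' goto a→1 b→9 d→6 e→3
  1='a' goto b→7 d→2
  2='ad' goto ·  ←P0
  3='e' goto a→4
  4='ea' goto b→5
  5='eab' goto ·  ←P1
  6='d' goto ·  ←P2
  7='ab' goto a→8
  8='aba' goto ·  ←P3
  9='b' goto a→10
  10='ba' goto ·  ←P4

Failure links (BFS by depth):
  fail(1) 'a': from fail(0)=0 chase 'a': 0 ⇒ 0;  out=∅∪out(0)=∅
  fail(3) 'e': from fail(0)=0 chase 'e': 0 ⇒ 0;  out=∅∪out(0)=∅
  fail(6) 'd': from fail(0)=0 chase 'd': 0 ⇒ 0;  out={2}∪out(0)={2}
  fail(9) 'b': from fail(0)=0 chase 'b': 0 ⇒ 0;  out=∅∪out(0)=∅
  fail(2) 'ad': from fail(1)=0 chase 'd': 0 ⇒ 6;  out={0}∪out(6)={0,2}
  fail(4) 'ea': from fail(3)=0 chase 'a': 0 ⇒ 1;  out=∅∪out(1)=∅
  fail(7) 'ab': from fail(1)=0 chase 'b': 0 ⇒ 9;  out=∅∪out(9)=∅
  fail(10) 'ba': from fail(9)=0 chase 'a': 0 ⇒ 1;  out={4}∪out(1)={4}
  fail(5) 'eab': from fail(4)=1 chase 'b': 1 ⇒ 7;  out={1}∪out(7)={1}
  fail(8) 'aba': from fail(7)=9 chase 'a': 9 ⇒ 10;  out={3}∪out(10)={3,4}

Scan:
i=0 'a': node 0→1
i=1 'd': node 1→2  → match P0@[0:1],P2@[1:1]
i=2 'd': node 2→6 (via fail)  → match P2@[2:2]
i=3 'e': node 6→3 (via fail)
i=4 'a': node 3→4
i=5 'b': node 4→5  → match P1@[3:5]
i=6 'b': node 5→9 (via fail)
i=7 'e': node 9→3 (via fail)
i=8 'a': node 3→4
i=9 'b': node 4→5  → match P1@[7:9]
i=10 'a': node 5→8 (via fail)  → match P3@[8:10],P4@[9:10]
i=11 'a': node 8→1 (via fail)
i=12 'b': node 1→7
i=13 'a': node 7→8  → match P3@[11:13],P4@[12:13]
i=14 'd': node 8→2 (via fail)  → match P0@[13:14],P2@[14:14]
i=15 'c': node 2→0 (via fail)
i=16 'a': node 0→1
i=17 'b': node 1→7
i=18 'a': node 7→8  → match P3@[16:18],P4@[17:18]
i=19 'c': node 8→0 (via fail)
i=20 'c': node 0→0
i=21 'b': node 0→9
i=22 'a': node 9→10  → match P4@[21:22]
i=23 'd': node 10→2 (via fail)  → match P0@[22:23],P2@[23:23]
i=24 'b': node 2→9 (via fail)
i=25 'a': node 9→10  → match P4@[24:25]
i=26 'e': node 10→3 (via fail)
i=27 'a': node 3→4
i=28 'b': node 4→5  → match P1@[26:28]
i=29 'c': node 5→0 (via fail)
i=30 'b': node 0→9
i=31 'a': node 9→10  → match P4@[30:31]
i=32 'd': node 10→2 (via fail)  → match P0@[31:32],P2@[32:32]
i=33 'a': node 2→1 (via fail)
i=34 'e': node 1→3 (via fail)
i=35 'b': node 3→9 (via fail)
i=36 'b': node 9→9 (via fail)
i=37 'a': node 9→10  → match P4@[36:37]
i=38 'c': node 10→0 (via fail)
i=39 'e': node 0→3
i=40 'a': node 3→4
i=41 'a': node 4→1 (via fail)
i=42 'd': node 1→2  → match P0@[41:42],P2@[42:42]
i=43 'b': node 2→9 (via fail)
i=44 'e': node 9→3 (via fail)
i=45 'd': node 3→6 (via fail)  → match P2@[45:45]
i=46 'a': node 6→1 (via fail)
i=47 'd': node 1→2  → match P0@[46:47],P2@[47:47]
i=48 'b': node 2→9 (via fail)
i=49 'c': node 9→0 (via fail)

Result: [[1,0],[1,2],[2,2],[5,1],[9,1],[10,3],[10,4],[13,3],[13,4],[14,0],[14,2],[18,3],[18,4],[22,4],[23,0],[23,2],[25,4],[28,1],[31,4],[32,0],[32,2],[37,4],[42,0],[42,2],[45,2],[47,0],[47,2]]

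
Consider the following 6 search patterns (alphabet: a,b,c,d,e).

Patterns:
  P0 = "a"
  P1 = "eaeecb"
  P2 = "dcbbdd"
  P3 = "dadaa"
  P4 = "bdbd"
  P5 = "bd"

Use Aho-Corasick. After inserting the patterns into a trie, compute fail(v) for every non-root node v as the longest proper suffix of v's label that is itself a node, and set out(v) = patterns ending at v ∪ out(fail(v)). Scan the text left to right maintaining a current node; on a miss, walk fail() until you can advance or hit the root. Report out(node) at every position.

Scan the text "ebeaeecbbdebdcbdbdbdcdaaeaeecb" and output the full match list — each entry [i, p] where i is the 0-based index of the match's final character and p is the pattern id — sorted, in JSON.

Build automaton:
Trie nodes:
  0='ε' goto a→1 b→18 d→8 e→2
  1='a' goto ·  ←P0
  2='e' goto a→3
  3='ea' goto e→4
  4='eae' goto e→5
  5='eaee' goto c→6
  6='eaeec' goto b→7
  7='eaeecb' goto ·  ←P1
  8='d' goto a→14 c→9
  9='dc' goto b→10
  10='dcb' goto b→11
  11='dcbb' goto d→12
  12='dcbbd' goto d→13
  13='dcbbdd' goto ·  ←P2
  14='da' goto d→15
  15='dad' goto a→16
  16='dada' goto a→17
  17='dadaa' goto ·  ←P3
  18='b' goto d→19
  19='bd' goto b→20  ←P5
  20='bdb' goto d→21
  21='bdbd' goto ·  ←P4

Failure links (BFS by depth):
  n1('a'): parent n0 fail=0; on 'a' 0 → fail=0;  out {0}∪∅={0}
  n2('e'): parent n0 fail=0; on 'e' 0 → fail=0;  out ∅∪∅=∅
  n8('d'): parent n0 fail=0; on 'd' 0 → fail=0;  out ∅∪∅=∅
  n18('b'): parent n0 fail=0; on 'b' 0 → fail=0;  out ∅∪∅=∅
  n3('ea'): parent n2 fail=0; on 'a' 0 → fail=1;  out ∅∪{0}={0}
  n9('dc'): parent n8 fail=0; on 'c' 0 → fail=0;  out ∅∪∅=∅
  n14('da'): parent n8 fail=0; on 'a' 0 → fail=1;  out ∅∪{0}={0}
  n19('bd'): parent n18 fail=0; on 'd' 0 → fail=8;  out {5}∪∅={5}
  n4('eae'): parent n3 fail=1; on 'e' 1→0 → fail=2;  out ∅∪∅=∅
  n10('dcb'): parent n9 fail=0; on 'b' 0 → fail=18;  out ∅∪∅=∅
  n15('dad'): parent n14 fail=1; on 'd' 1→0 → fail=8;  out ∅∪∅=∅
  n20('bdb'): parent n19 fail=8; on 'b' 8→0 → fail=18;  out ∅∪∅=∅
  n5('eaee'): parent n4 fail=2; on 'e' 2→0 → fail=2;  out ∅∪∅=∅
  n11('dcbb'): parent n10 fail=18; on 'b' 18→0 → fail=18;  out ∅∪∅=∅
  n16('dada'): parent n15 fail=8; on 'a' 8 → fail=14;  out ∅∪{0}={0}
  n21('bdbd'): parent n20 fail=18; on 'd' 18 → fail=19;  out {4}∪{5}={4,5}
  n6('eaeec'): parent n5 fail=2; on 'c' 2→0 → fail=0;  out ∅∪∅=∅
  n12('dcbbd'): parent n11 fail=18; on 'd' 18 → fail=19;  out ∅∪{5}={5}
  n17('dadaa'): parent n16 fail=14; on 'a' 14→1→0 → fail=1;  out {3}∪{0}={0,3}
  n7('eaeecb'): parent n6 fail=0; on 'b' 0 → fail=18;  out {1}∪∅={1}
  n13('dcbbdd'): parent n12 fail=19; on 'd' 19→8→0 → fail=8;  out {2}∪∅={2}

Run:
pos 0 'e': at 2
pos 1 'b': at 18 ·f
pos 2 'e': at 2 ·f
pos 3 'a': at 3  ** P0@[3:3]
pos 4 'e': at 4
pos 5 'e': at 5
pos 6 'c': at 6
pos 7 'b': at 7  ** P1@[2:7]
pos 8 'b': at 18 ·f
pos 9 'd': at 19  ** P5@[8:9]
pos 10 'e': at 2 ·f
pos 11 'b': at 18 ·f
pos 12 'd': at 19  ** P5@[11:12]
pos 13 'c': at 9 ·f
pos 14 'b': at 10
pos 15 'd': at 19 ·f  ** P5@[14:15]
pos 16 'b': at 20
pos 17 'd': at 21  ** P4@[14:17],P5@[16:17]
pos 18 'b': at 20 ·f
pos 19 'd': at 21  ** P4@[16:19],P5@[18:19]
pos 20 'c': at 9 ·f
pos 21 'd': at 8 ·f
pos 22 'a': at 14  ** P0@[22:22]
pos 23 'a': at 1 ·f  ** P0@[23:23]
pos 24 'e': at 2 ·f
pos 25 'a': at 3  ** P0@[25:25]
pos 26 'e': at 4
pos 27 'e': at 5
pos 28 'c': at 6
pos 29 'b': at 7  ** P1@[24:29]

Result: [[3,0],[7,1],[9,5],[12,5],[15,5],[17,4],[17,5],[19,4],[19,5],[22,0],[23,0],[25,0],[29,1]]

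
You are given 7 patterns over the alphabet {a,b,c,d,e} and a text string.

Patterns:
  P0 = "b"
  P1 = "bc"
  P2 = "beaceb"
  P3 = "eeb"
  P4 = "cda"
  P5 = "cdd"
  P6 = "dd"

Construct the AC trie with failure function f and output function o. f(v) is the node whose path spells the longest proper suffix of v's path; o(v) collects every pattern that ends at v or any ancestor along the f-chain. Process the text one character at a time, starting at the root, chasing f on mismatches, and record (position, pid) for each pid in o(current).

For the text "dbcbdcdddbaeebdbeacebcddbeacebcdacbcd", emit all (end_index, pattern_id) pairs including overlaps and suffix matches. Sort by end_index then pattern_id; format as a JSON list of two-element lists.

Construct AC machine:
Trie (insert patterns):
  0='ε' goto b→1 c→11 d→15 e→8
  1='b' goto c→2 e→3  [P0 ends]
  2='bc' goto ·  [P1 ends]
  3='be' goto a→4
  4='bea' goto c→5
  5='beac' goto e→6
  6='beace' goto b→7
  7='beaceb' goto ·  [P2 ends]
  8='e' goto e→9
  9='ee' goto b→10
  10='eeb' goto ·  [P3 ends]
  11='c' goto d→12
  12='cd' goto a→13 d→14
  13='cda' goto ·  [P4 ends]
  14='cdd' goto ·  [P5 ends]
  15='d' goto d→16
  16='dd' goto ·  [P6 ends]

BFS fail/out derivation:
  fail(1) 'b': from fail(0)=0 chase 'b': 0 ⇒ 0;  out={0}∪out(0)={0}
  fail(8) 'e': from fail(0)=0 chase 'e': 0 ⇒ 0;  out=∅∪out(0)=∅
  fail(11) 'c': from fail(0)=0 chase 'c': 0 ⇒ 0;  out=∅∪out(0)=∅
  fail(15) 'd': from fail(0)=0 chase 'd': 0 ⇒ 0;  out=∅∪out(0)=∅
  fail(2) 'bc': from fail(1)=0 chase 'c': 0 ⇒ 11;  out={1}∪out(11)={1}
  fail(3) 'be': from fail(1)=0 chase 'e': 0 ⇒ 8;  out=∅∪out(8)=∅
  fail(9) 'ee': from fail(8)=0 chase 'e': 0 ⇒ 8;  out=∅∪out(8)=∅
  fail(12) 'cd': from fail(11)=0 chase 'd': 0 ⇒ 15;  out=∅∪out(15)=∅
  fail(16) 'dd': from fail(15)=0 chase 'd': 0 ⇒ 15;  out={6}∪out(15)={6}
  fail(4) 'bea': from fail(3)=8 chase 'a': 8→0 ⇒ 0;  out=∅∪out(0)=∅
  fail(10) 'eeb': from fail(9)=8 chase 'b': 8→0 ⇒ 1;  out={3}∪out(1)={0,3}
  fail(13) 'cda': from fail(12)=15 chase 'a': 15→0 ⇒ 0;  out={4}∪out(0)={4}
  fail(14) 'cdd': from fail(12)=15 chase 'd': 15 ⇒ 16;  out={5}∪out(16)={5,6}
  fail(5) 'beac': from fail(4)=0 chase 'c': 0 ⇒ 11;  out=∅∪out(11)=∅
  fail(6) 'beace': from fail(5)=11 chase 'e': 11→0 ⇒ 8;  out=∅∪out(8)=∅
  fail(7) 'beaceb': from fail(6)=8 chase 'b': 8→0 ⇒ 1;  out={2}∪out(1)={0,2}

Text stream:
[0] read 'd'  n0⇒n15
[1] read 'b'  n15⇒n1 (fail-walked)  → match P0@[1:1]
[2] read 'c'  n1⇒n2  → match P1@[1:2]
[3] read 'b'  n2⇒n1 (fail-walked)  → match P0@[3:3]
[4] read 'd'  n1⇒n15 (fail-walked)
[5] read 'c'  n15⇒n11 (fail-walked)
[6] read 'd'  n11⇒n12
[7] read 'd'  n12⇒n14  → match P5@[5:7],P6@[6:7]
[8] read 'd'  n14⇒n16 (fail-walked)  → match P6@[7:8]
[9] read 'b'  n16⇒n1 (fail-walked)  → match P0@[9:9]
[10] read 'a'  n1⇒n0 (fail-walked)
[11] read 'e'  n0⇒n8
[12] read 'e'  n8⇒n9
[13] read 'b'  n9⇒n10  → match P0@[13:13],P3@[11:13]
[14] read 'd'  n10⇒n15 (fail-walked)
[15] read 'b'  n15⇒n1 (fail-walked)  → match P0@[15:15]
[16] read 'e'  n1⇒n3
[17] read 'a'  n3⇒n4
[18] read 'c'  n4⇒n5
[19] read 'e'  n5⇒n6
[20] read 'b'  n6⇒n7  → match P0@[20:20],P2@[15:20]
[21] read 'c'  n7⇒n2 (fail-walked)  → match P1@[20:21]
[22] read 'd'  n2⇒n12 (fail-walked)
[23] read 'd'  n12⇒n14  → match P5@[21:23],P6@[22:23]
[24] read 'b'  n14⇒n1 (fail-walked)  → match P0@[24:24]
[25] read 'e'  n1⇒n3
[26] read 'a'  n3⇒n4
[27] read 'c'  n4⇒n5
[28] read 'e'  n5⇒n6
[29] read 'b'  n6⇒n7  → match P0@[29:29],P2@[24:29]
[30] read 'c'  n7⇒n2 (fail-walked)  → match P1@[29:30]
[31] read 'd'  n2⇒n12 (fail-walked)
[32] read 'a'  n12⇒n13  → match P4@[30:32]
[33] read 'c'  n13⇒n11 (fail-walked)
[34] read 'b'  n11⇒n1 (fail-walked)  → match P0@[34:34]
[35] read 'c'  n1⇒n2  → match P1@[34:35]
[36] read 'd'  n2⇒n12 (fail-walked)

Matches: [[1,0],[2,1],[3,0],[7,5],[7,6],[8,6],[9,0],[13,0],[13,3],[15,0],[20,0],[20,2],[21,1],[23,5],[23,6],[24,0],[29,0],[29,2],[30,1],[32,4],[34,0],[35,1]]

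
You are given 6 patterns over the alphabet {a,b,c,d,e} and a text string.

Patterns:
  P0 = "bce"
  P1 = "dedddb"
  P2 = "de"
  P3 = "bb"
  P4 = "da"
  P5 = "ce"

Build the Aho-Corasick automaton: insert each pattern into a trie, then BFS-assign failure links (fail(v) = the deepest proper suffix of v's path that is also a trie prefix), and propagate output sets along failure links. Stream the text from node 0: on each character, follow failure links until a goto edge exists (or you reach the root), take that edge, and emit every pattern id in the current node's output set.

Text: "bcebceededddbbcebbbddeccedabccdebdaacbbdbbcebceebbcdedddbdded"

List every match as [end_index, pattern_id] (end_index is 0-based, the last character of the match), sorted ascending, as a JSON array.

Construct AC machine:
Trie (insert patterns):
  n0 'ε': b→1 c→12 d→4
  n1 'b': b→10 c→2
  n2 'bc': e→3
  n3 'bce': ·  ←P0
  n4 'd': a→11 e→5
  n5 'de': d→6  ←P2
  n6 'ded': d→7
  n7 'dedd': d→8
  n8 'deddd': b→9
  n9 'dedddb': ·  ←P1
  n10 'bb': ·  ←P3
  n11 'da': ·  ←P4
  n12 'c': e→13
  n13 'ce': ·  ←P5

Failure links (BFS by depth):
  fail(1) 'b': from fail(0)=0 chase 'b': 0 ⇒ 0;  out=∅∪out(0)=∅
  fail(4) 'd': from fail(0)=0 chase 'd': 0 ⇒ 0;  out=∅∪out(0)=∅
  fail(12) 'c': from fail(0)=0 chase 'c': 0 ⇒ 0;  out=∅∪out(0)=∅
  fail(2) 'bc': from fail(1)=0 chase 'c': 0 ⇒ 12;  out=∅∪out(12)=∅
  fail(5) 'de': from fail(4)=0 chase 'e': 0 ⇒ 0;  out={2}∪out(0)={2}
  fail(10) 'bb': from fail(1)=0 chase 'b': 0 ⇒ 1;  out={3}∪out(1)={3}
  fail(11) 'da': from fail(4)=0 chase 'a': 0 ⇒ 0;  out={4}∪out(0)={4}
  fail(13) 'ce': from fail(12)=0 chase 'e': 0 ⇒ 0;  out={5}∪out(0)={5}
  fail(3) 'bce': from fail(2)=12 chase 'e': 12 ⇒ 13;  out={0}∪out(13)={0,5}
  fail(6) 'ded': from fail(5)=0 chase 'd': 0 ⇒ 4;  out=∅∪out(4)=∅
  fail(7) 'dedd': from fail(6)=4 chase 'd': 4→0 ⇒ 4;  out=∅∪out(4)=∅
  fail(8) 'deddd': from fail(7)=4 chase 'd': 4→0 ⇒ 4;  out=∅∪out(4)=∅
  fail(9) 'dedddb': from fail(8)=4 chase 'b': 4→0 ⇒ 1;  out={1}∪out(1)={1}

Scan:
i=0 'b': node 0→1
i=1 'c': node 1→2
i=2 'e': node 2→3  emit P0@[0:2],P5@[1:2]
i=3 'b': node 3→1 ·f
i=4 'c': node 1→2
i=5 'e': node 2→3  emit P0@[3:5],P5@[4:5]
i=6 'e': node 3→0 ·f
i=7 'd': node 0→4
i=8 'e': node 4→5  emit P2@[7:8]
i=9 'd': node 5→6
i=10 'd': node 6→7
i=11 'd': node 7→8
i=12 'b': node 8→9  emit P1@[7:12]
i=13 'b': node 9→10 ·f  emit P3@[12:13]
i=14 'c': node 10→2 ·f
i=15 'e': node 2→3  emit P0@[13:15],P5@[14:15]
i=16 'b': node 3→1 ·f
i=17 'b': node 1→10  emit P3@[16:17]
i=18 'b': node 10→10 ·f  emit P3@[17:18]
i=19 'd': node 10→4 ·f
i=20 'd': node 4→4 ·f
i=21 'e': node 4→5  emit P2@[20:21]
i=22 'c': node 5→12 ·f
i=23 'c': node 12→12 ·f
i=24 'e': node 12→13  emit P5@[23:24]
i=25 'd': node 13→4 ·f
i=26 'a': node 4→11  emit P4@[25:26]
i=27 'b': node 11→1 ·f
i=28 'c': node 1→2
i=29 'c': node 2→12 ·f
i=30 'd': node 12→4 ·f
i=31 'e': node 4→5  emit P2@[30:31]
i=32 'b': node 5→1 ·f
i=33 'd': node 1→4 ·f
i=34 'a': node 4→11  emit P4@[33:34]
i=35 'a': node 11→0 ·f
i=36 'c': node 0→12
i=37 'b': node 12→1 ·f
i=38 'b': node 1→10  emit P3@[37:38]
i=39 'd': node 10→4 ·f
i=40 'b': node 4→1 ·f
i=41 'b': node 1→10  emit P3@[40:41]
i=42 'c': node 10→2 ·f
i=43 'e': node 2→3  emit P0@[41:43],P5@[42:43]
i=44 'b': node 3→1 ·f
i=45 'c': node 1→2
i=46 'e': node 2→3  emit P0@[44:46],P5@[45:46]
i=47 'e': node 3→0 ·f
i=48 'b': node 0→1
i=49 'b': node 1→10  emit P3@[48:49]
i=50 'c': node 10→2 ·f
i=51 'd': node 2→4 ·f
i=52 'e': node 4→5  emit P2@[51:52]
i=53 'd': node 5→6
i=54 'd': node 6→7
i=55 'd': node 7→8
i=56 'b': node 8→9  emit P1@[51:56]
i=57 'd': node 9→4 ·f
i=58 'd': node 4→4 ·f
i=59 'e': node 4→5  emit P2@[58:59]
i=60 'd': node 5→6

Matches: [[2,0],[2,5],[5,0],[5,5],[8,2],[12,1],[13,3],[15,0],[15,5],[17,3],[18,3],[21,2],[24,5],[26,4],[31,2],[34,4],[38,3],[41,3],[43,0],[43,5],[46,0],[46,5],[49,3],[52,2],[56,1],[59,2]]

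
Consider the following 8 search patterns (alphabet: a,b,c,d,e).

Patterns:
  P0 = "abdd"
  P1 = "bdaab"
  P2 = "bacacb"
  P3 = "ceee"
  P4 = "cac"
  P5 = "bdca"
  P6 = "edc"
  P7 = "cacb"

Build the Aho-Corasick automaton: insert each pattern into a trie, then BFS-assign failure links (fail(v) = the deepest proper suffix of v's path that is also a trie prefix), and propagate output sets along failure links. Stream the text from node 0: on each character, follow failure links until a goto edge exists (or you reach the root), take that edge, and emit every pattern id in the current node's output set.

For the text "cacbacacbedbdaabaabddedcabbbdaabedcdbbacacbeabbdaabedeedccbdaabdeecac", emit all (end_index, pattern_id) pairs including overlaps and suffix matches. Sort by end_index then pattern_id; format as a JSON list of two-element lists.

Construct AC machine:
Trie (insert patterns):
  0='ε' goto a→1 b→5 c→15 e→23
  1='a' goto b→2
  2='ab' goto d→3
  3='abd' goto d→4
  4='abdd' goto ·  [P0 ends]
  5='b' goto a→10 d→6
  6='bd' goto a→7 c→21
  7='bda' goto a→8
  8='bdaa' goto b→9
  9='bdaab' goto ·  [P1 ends]
  10='ba' goto c→11
  11='bac' goto a→12
  12='baca' goto c→13
  13='bacac' goto b→14
  14='bacacb' goto ·  [P2 ends]
  15='c' goto a→19 e→16
  16='ce' goto e→17
  17='cee' goto e→18
  18='ceee' goto ·  [P3 ends]
  19='ca' goto c→20
  20='cac' goto b→26  [P4 ends]
  21='bdc' goto a→22
  22='bdca' goto ·  [P5 ends]
  23='e' goto d→24
  24='ed' goto c→25
  25='edc' goto ·  [P6 ends]
  26='cacb' goto ·  [P7 ends]

Failure links (BFS by depth):
  fail(1) 'a': from fail(0)=0 chase 'a': 0 ⇒ 0;  out=∅∪out(0)=∅
  fail(5) 'b': from fail(0)=0 chase 'b': 0 ⇒ 0;  out=∅∪out(0)=∅
  fail(15) 'c': from fail(0)=0 chase 'c': 0 ⇒ 0;  out=∅∪out(0)=∅
  fail(23) 'e': from fail(0)=0 chase 'e': 0 ⇒ 0;  out=∅∪out(0)=∅
  fail(2) 'ab': from fail(1)=0 chase 'b': 0 ⇒ 5;  out=∅∪out(5)=∅
  fail(6) 'bd': from fail(5)=0 chase 'd': 0 ⇒ 0;  out=∅∪out(0)=∅
  fail(10) 'ba': from fail(5)=0 chase 'a': 0 ⇒ 1;  out=∅∪out(1)=∅
  fail(16) 'ce': from fail(15)=0 chase 'e': 0 ⇒ 23;  out=∅∪out(23)=∅
  fail(19) 'ca': from fail(15)=0 chase 'a': 0 ⇒ 1;  out=∅∪out(1)=∅
  fail(24) 'ed': from fail(23)=0 chase 'd': 0 ⇒ 0;  out=∅∪out(0)=∅
  fail(3) 'abd': from fail(2)=5 chase 'd': 5 ⇒ 6;  out=∅∪out(6)=∅
  fail(7) 'bda': from fail(6)=0 chase 'a': 0 ⇒ 1;  out=∅∪out(1)=∅
  fail(11) 'bac': from fail(10)=1 chase 'c': 1→0 ⇒ 15;  out=∅∪out(15)=∅
  fail(17) 'cee': from fail(16)=23 chase 'e': 23→0 ⇒ 23;  out=∅∪out(23)=∅
  fail(20) 'cac': from fail(19)=1 chase 'c': 1→0 ⇒ 15;  out={4}∪out(15)={4}
  fail(21) 'bdc': from fail(6)=0 chase 'c': 0 ⇒ 15;  out=∅∪out(15)=∅
  fail(25) 'edc': from fail(24)=0 chase 'c': 0 ⇒ 15;  out={6}∪out(15)={6}
  fail(4) 'abdd': from fail(3)=6 chase 'd': 6→0 ⇒ 0;  out={0}∪out(0)={0}
  fail(8) 'bdaa': from fail(7)=1 chase 'a': 1→0 ⇒ 1;  out=∅∪out(1)=∅
  fail(12) 'baca': from fail(11)=15 chase 'a': 15 ⇒ 19;  out=∅∪out(19)=∅
  fail(18) 'ceee': from fail(17)=23 chase 'e': 23→0 ⇒ 23;  out={3}∪out(23)={3}
  fail(22) 'bdca': from fail(21)=15 chase 'a': 15 ⇒ 19;  out={5}∪out(19)={5}
  fail(26) 'cacb': from fail(20)=15 chase 'b': 15→0 ⇒ 5;  out={7}∪out(5)={7}
  fail(9) 'bdaab': from fail(8)=1 chase 'b': 1 ⇒ 2;  out={1}∪out(2)={1}
  fail(13) 'bacac': from fail(12)=19 chase 'c': 19 ⇒ 20;  out=∅∪out(20)={4}
  fail(14) 'bacacb': from fail(13)=20 chase 'b': 20 ⇒ 26;  out={2}∪out(26)={2,7}

Run:
pos 0 'c': at 15
pos 1 'a': at 19
pos 2 'c': at 20  ** P4@[0:2]
pos 3 'b': at 26  ** P7@[0:3]
pos 4 'a': at 10 (fail-walked)
pos 5 'c': at 11
pos 6 'a': at 12
pos 7 'c': at 13  ** P4@[5:7]
pos 8 'b': at 14  ** P2@[3:8],P7@[5:8]
pos 9 'e': at 23 (fail-walked)
pos 10 'd': at 24
pos 11 'b': at 5 (fail-walked)
pos 12 'd': at 6
pos 13 'a': at 7
pos 14 'a': at 8
pos 15 'b': at 9  ** P1@[11:15]
pos 16 'a': at 10 (fail-walked)
pos 17 'a': at 1 (fail-walked)
pos 18 'b': at 2
pos 19 'd': at 3
pos 20 'd': at 4  ** P0@[17:20]
pos 21 'e': at 23 (fail-walked)
pos 22 'd': at 24
pos 23 'c': at 25  ** P6@[21:23]
pos 24 'a': at 19 (fail-walked)
pos 25 'b': at 2 (fail-walked)
pos 26 'b': at 5 (fail-walked)
pos 27 'b': at 5 (fail-walked)
pos 28 'd': at 6
pos 29 'a': at 7
pos 30 'a': at 8
pos 31 'b': at 9  ** P1@[27:31]
pos 32 'e': at 23 (fail-walked)
pos 33 'd': at 24
pos 34 'c': at 25  ** P6@[32:34]
pos 35 'd': at 0 (fail-walked)
pos 36 'b': at 5
pos 37 'b': at 5 (fail-walked)
pos 38 'a': at 10
pos 39 'c': at 11
pos 40 'a': at 12
pos 41 'c': at 13  ** P4@[39:41]
pos 42 'b': at 14  ** P2@[37:42],P7@[39:42]
pos 43 'e': at 23 (fail-walked)
pos 44 'a': at 1 (fail-walked)
pos 45 'b': at 2
pos 46 'b': at 5 (fail-walked)
pos 47 'd': at 6
pos 48 'a': at 7
pos 49 'a': at 8
pos 50 'b': at 9  ** P1@[46:50]
pos 51 'e': at 23 (fail-walked)
pos 52 'd': at 24
pos 53 'e': at 23 (fail-walked)
pos 54 'e': at 23 (fail-walked)
pos 55 'd': at 24
pos 56 'c': at 25  ** P6@[54:56]
pos 57 'c': at 15 (fail-walked)
pos 58 'b': at 5 (fail-walked)
pos 59 'd': at 6
pos 60 'a': at 7
pos 61 'a': at 8
pos 62 'b': at 9  ** P1@[58:62]
pos 63 'd': at 3 (fail-walked)
pos 64 'e': at 23 (fail-walked)
pos 65 'e': at 23 (fail-walked)
pos 66 'c': at 15 (fail-walked)
pos 67 'a': at 19
pos 68 'c': at 20  ** P4@[66:68]

All matches (sorted): [[2,4],[3,7],[7,4],[8,2],[8,7],[15,1],[20,0],[23,6],[31,1],[34,6],[41,4],[42,2],[42,7],[50,1],[56,6],[62,1],[68,4]]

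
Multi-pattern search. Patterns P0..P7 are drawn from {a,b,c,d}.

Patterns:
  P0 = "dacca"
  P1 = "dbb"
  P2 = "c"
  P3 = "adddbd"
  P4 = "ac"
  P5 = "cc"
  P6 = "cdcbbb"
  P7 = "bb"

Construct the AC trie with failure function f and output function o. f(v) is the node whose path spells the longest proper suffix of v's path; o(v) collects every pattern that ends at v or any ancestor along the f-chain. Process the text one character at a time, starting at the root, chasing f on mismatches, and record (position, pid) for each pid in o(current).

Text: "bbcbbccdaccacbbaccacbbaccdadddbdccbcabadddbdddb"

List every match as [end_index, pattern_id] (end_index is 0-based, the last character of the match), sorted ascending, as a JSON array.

Build automaton:
Trie (insert patterns):
  0='ε' goto a→9 b→22 c→8 d→1
  1='d' goto a→2 b→6
  2='da' goto c→3
  3='dac' goto c→4
  4='dacc' goto a→5
  5='dacca' goto ·  [P0 ends]
  6='db' goto b→7
  7='dbb' goto ·  [P1 ends]
  8='c' goto c→16 d→17  [P2 ends]
  9='a' goto c→15 d→10
  10='ad' goto d→11
  11='add' goto d→12
  12='addd' goto b→13
  13='adddb' goto d→14
  14='adddbd' goto ·  [P3 ends]
  15='ac' goto ·  [P4 ends]
  16='cc' goto ·  [P5 ends]
  17='cd' goto c→18
  18='cdc' goto b→19
  19='cdcb' goto b→20
  20='cdcbb' goto b→21
  21='cdcbbb' goto ·  [P6 ends]
  22='b' goto b→23
  23='bb' goto ·  [P7 ends]

BFS fail/out derivation:
  fail(1) 'd': from fail(0)=0 chase 'd': 0 ⇒ 0;  out=∅∪out(0)=∅
  fail(8) 'c': from fail(0)=0 chase 'c': 0 ⇒ 0;  out={2}∪out(0)={2}
  fail(9) 'a': from fail(0)=0 chase 'a': 0 ⇒ 0;  out=∅∪out(0)=∅
  fail(22) 'b': from fail(0)=0 chase 'b': 0 ⇒ 0;  out=∅∪out(0)=∅
  fail(2) 'da': from fail(1)=0 chase 'a': 0 ⇒ 9;  out=∅∪out(9)=∅
  fail(6) 'db': from fail(1)=0 chase 'b': 0 ⇒ 22;  out=∅∪out(22)=∅
  fail(10) 'ad': from fail(9)=0 chase 'd': 0 ⇒ 1;  out=∅∪out(1)=∅
  fail(15) 'ac': from fail(9)=0 chase 'c': 0 ⇒ 8;  out={4}∪out(8)={2,4}
  fail(16) 'cc': from fail(8)=0 chase 'c': 0 ⇒ 8;  out={5}∪out(8)={2,5}
  fail(17) 'cd': from fail(8)=0 chase 'd': 0 ⇒ 1;  out=∅∪out(1)=∅
  fail(23) 'bb': from fail(22)=0 chase 'b': 0 ⇒ 22;  out={7}∪out(22)={7}
  fail(3) 'dac': from fail(2)=9 chase 'c': 9 ⇒ 15;  out=∅∪out(15)={2,4}
  fail(7) 'dbb': from fail(6)=22 chase 'b': 22 ⇒ 23;  out={1}∪out(23)={1,7}
  fail(11) 'add': from fail(10)=1 chase 'd': 1→0 ⇒ 1;  out=∅∪out(1)=∅
  fail(18) 'cdc': from fail(17)=1 chase 'c': 1→0 ⇒ 8;  out=∅∪out(8)={2}
  fail(4) 'dacc': from fail(3)=15 chase 'c': 15→8 ⇒ 16;  out=∅∪out(16)={2,5}
  fail(12) 'addd': from fail(11)=1 chase 'd': 1→0 ⇒ 1;  out=∅∪out(1)=∅
  fail(19) 'cdcb': from fail(18)=8 chase 'b': 8→0 ⇒ 22;  out=∅∪out(22)=∅
  fail(5) 'dacca': from fail(4)=16 chase 'a': 16→8→0 ⇒ 9;  out={0}∪out(9)={0}
  fail(13) 'adddb': from fail(12)=1 chase 'b': 1 ⇒ 6;  out=∅∪out(6)=∅
  fail(20) 'cdcbb': from fail(19)=22 chase 'b': 22 ⇒ 23;  out=∅∪out(23)={7}
  fail(14) 'adddbd': from fail(13)=6 chase 'd': 6→22→0 ⇒ 1;  out={3}∪out(1)={3}
  fail(21) 'cdcbbb': from fail(20)=23 chase 'b': 23→22 ⇒ 23;  out={6}∪out(23)={6,7}

Run:
[0] read 'b'  n0⇒n22
[1] read 'b'  n22⇒n23  → match P7@[0:1]
[2] read 'c'  n23⇒n8 ·f  → match P2@[2:2]
[3] read 'b'  n8⇒n22 ·f
[4] read 'b'  n22⇒n23  → match P7@[3:4]
[5] read 'c'  n23⇒n8 ·f  → match P2@[5:5]
[6] read 'c'  n8⇒n16  → match P2@[6:6],P5@[5:6]
[7] read 'd'  n16⇒n17 ·f
[8] read 'a'  n17⇒n2 ·f
[9] read 'c'  n2⇒n3  → match P2@[9:9],P4@[8:9]
[10] read 'c'  n3⇒n4  → match P2@[10:10],P5@[9:10]
[11] read 'a'  n4⇒n5  → match P0@[7:11]
[12] read 'c'  n5⇒n15 ·f  → match P2@[12:12],P4@[11:12]
[13] read 'b'  n15⇒n22 ·f
[14] read 'b'  n22⇒n23  → match P7@[13:14]
[15] read 'a'  n23⇒n9 ·f
[16] read 'c'  n9⇒n15  → match P2@[16:16],P4@[15:16]
[17] read 'c'  n15⇒n16 ·f  → match P2@[17:17],P5@[16:17]
[18] read 'a'  n16⇒n9 ·f
[19] read 'c'  n9⇒n15  → match P2@[19:19],P4@[18:19]
[20] read 'b'  n15⇒n22 ·f
[21] read 'b'  n22⇒n23  → match P7@[20:21]
[22] read 'a'  n23⇒n9 ·f
[23] read 'c'  n9⇒n15  → match P2@[23:23],P4@[22:23]
[24] read 'c'  n15⇒n16 ·f  → match P2@[24:24],P5@[23:24]
[25] read 'd'  n16⇒n17 ·f
[26] read 'a'  n17⇒n2 ·f
[27] read 'd'  n2⇒n10 ·f
[28] read 'd'  n10⇒n11
[29] read 'd'  n11⇒n12
[30] read 'b'  n12⇒n13
[31] read 'd'  n13⇒n14  → match P3@[26:31]
[32] read 'c'  n14⇒n8 ·f  → match P2@[32:32]
[33] read 'c'  n8⇒n16  → match P2@[33:33],P5@[32:33]
[34] read 'b'  n16⇒n22 ·f
[35] read 'c'  n22⇒n8 ·f  → match P2@[35:35]
[36] read 'a'  n8⇒n9 ·f
[37] read 'b'  n9⇒n22 ·f
[38] read 'a'  n22⇒n9 ·f
[39] read 'd'  n9⇒n10
[40] read 'd'  n10⇒n11
[41] read 'd'  n11⇒n12
[42] read 'b'  n12⇒n13
[43] read 'd'  n13⇒n14  → match P3@[38:43]
[44] read 'd'  n14⇒n1 ·f
[45] read 'd'  n1⇒n1 ·f
[46] read 'b'  n1⇒n6

All matches (sorted): [[1,7],[2,2],[4,7],[5,2],[6,2],[6,5],[9,2],[9,4],[10,2],[10,5],[11,0],[12,2],[12,4],[14,7],[16,2],[16,4],[17,2],[17,5],[19,2],[19,4],[21,7],[23,2],[23,4],[24,2],[24,5],[31,3],[32,2],[33,2],[33,5],[35,2],[43,3]]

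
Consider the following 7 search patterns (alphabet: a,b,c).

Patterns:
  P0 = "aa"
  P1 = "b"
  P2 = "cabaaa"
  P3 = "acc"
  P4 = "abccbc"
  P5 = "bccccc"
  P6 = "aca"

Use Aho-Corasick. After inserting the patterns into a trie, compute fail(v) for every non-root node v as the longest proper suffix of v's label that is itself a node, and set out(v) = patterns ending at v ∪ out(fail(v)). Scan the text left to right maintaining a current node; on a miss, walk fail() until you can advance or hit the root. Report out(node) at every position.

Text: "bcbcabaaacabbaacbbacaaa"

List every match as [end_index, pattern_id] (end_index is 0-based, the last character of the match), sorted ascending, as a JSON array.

Construct AC machine:
Trie nodes:
  n0 'ε': a→1 b→3 c→4
  n1 'a': a→2 b→12 c→10
  n2 'aa': ·  ←P0
  n3 'b': c→17  ←P1
  n4 'c': a→5
  n5 'ca': b→6
  n6 'cab': a→7
  n7 'caba': a→8
  n8 'cabaa': a→9
  n9 'cabaaa': ·  ←P2
  n10 'ac': a→22 c→11
  n11 'acc': ·  ←P3
  n12 'ab': c→13
  n13 'abc': c→14
  n14 'abcc': b→15
  n15 'abccb': c→16
  n16 'abccbc': ·  ←P4
  n17 'bc': c→18
  n18 'bcc': c→19
  n19 'bccc': c→20
  n20 'bcccc': c→21
  n21 'bccccc': ·  ←P5
  n22 'aca': ·  ←P6

Failure links (BFS by depth):
  fail(1) 'a': from fail(0)=0 chase 'a': 0 ⇒ 0;  out=∅∪out(0)=∅
  fail(3) 'b': from fail(0)=0 chase 'b': 0 ⇒ 0;  out={1}∪out(0)={1}
  fail(4) 'c': from fail(0)=0 chase 'c': 0 ⇒ 0;  out=∅∪out(0)=∅
  fail(2) 'aa': from fail(1)=0 chase 'a': 0 ⇒ 1;  out={0}∪out(1)={0}
  fail(5) 'ca': from fail(4)=0 chase 'a': 0 ⇒ 1;  out=∅∪out(1)=∅
  fail(10) 'ac': from fail(1)=0 chase 'c': 0 ⇒ 4;  out=∅∪out(4)=∅
  fail(12) 'ab': from fail(1)=0 chase 'b': 0 ⇒ 3;  out=∅∪out(3)={1}
  fail(17) 'bc': from fail(3)=0 chase 'c': 0 ⇒ 4;  out=∅∪out(4)=∅
  fail(6) 'cab': from fail(5)=1 chase 'b': 1 ⇒ 12;  out=∅∪out(12)={1}
  fail(11) 'acc': from fail(10)=4 chase 'c': 4→0 ⇒ 4;  out={3}∪out(4)={3}
  fail(13) 'abc': from fail(12)=3 chase 'c': 3 ⇒ 17;  out=∅∪out(17)=∅
  fail(18) 'bcc': from fail(17)=4 chase 'c': 4→0 ⇒ 4;  out=∅∪out(4)=∅
  fail(22) 'aca': from fail(10)=4 chase 'a': 4 ⇒ 5;  out={6}∪out(5)={6}
  fail(7) 'caba': from fail(6)=12 chase 'a': 12→3→0 ⇒ 1;  out=∅∪out(1)=∅
  fail(14) 'abcc': from fail(13)=17 chase 'c': 17 ⇒ 18;  out=∅∪out(18)=∅
  fail(19) 'bccc': from fail(18)=4 chase 'c': 4→0 ⇒ 4;  out=∅∪out(4)=∅
  fail(8) 'cabaa': from fail(7)=1 chase 'a': 1 ⇒ 2;  out=∅∪out(2)={0}
  fail(15) 'abccb': from fail(14)=18 chase 'b': 18→4→0 ⇒ 3;  out=∅∪out(3)={1}
  fail(20) 'bcccc': from fail(19)=4 chase 'c': 4→0 ⇒ 4;  out=∅∪out(4)=∅
  fail(9) 'cabaaa': from fail(8)=2 chase 'a': 2→1 ⇒ 2;  out={2}∪out(2)={0,2}
  fail(16) 'abccbc': from fail(15)=3 chase 'c': 3 ⇒ 17;  out={4}∪out(17)={4}
  fail(21) 'bccccc': from fail(20)=4 chase 'c': 4→0 ⇒ 4;  out={5}∪out(4)={5}

Run:
i=0 'b': node 0→3  emit P1@[0:0]
i=1 'c': node 3→17
i=2 'b': node 17→3 ·f  emit P1@[2:2]
i=3 'c': node 3→17
i=4 'a': node 17→5 ·f
i=5 'b': node 5→6  emit P1@[5:5]
i=6 'a': node 6→7
i=7 'a': node 7→8  emit P0@[6:7]
i=8 'a': node 8→9  emit P0@[7:8],P2@[3:8]
i=9 'c': node 9→10 ·f
i=10 'a': node 10→22  emit P6@[8:10]
i=11 'b': node 22→6 ·f  emit P1@[11:11]
i=12 'b': node 6→3 ·f  emit P1@[12:12]
i=13 'a': node 3→1 ·f
i=14 'a': node 1→2  emit P0@[13:14]
i=15 'c': node 2→10 ·f
i=16 'b': node 10→3 ·f  emit P1@[16:16]
i=17 'b': node 3→3 ·f  emit P1@[17:17]
i=18 'a': node 3→1 ·f
i=19 'c': node 1→10
i=20 'a': node 10→22  emit P6@[18:20]
i=21 'a': node 22→2 ·f  emit P0@[20:21]
i=22 'a': node 2→2 ·f  emit P0@[21:22]

Result: [[0,1],[2,1],[5,1],[7,0],[8,0],[8,2],[10,6],[11,1],[12,1],[14,0],[16,1],[17,1],[20,6],[21,0],[22,0]]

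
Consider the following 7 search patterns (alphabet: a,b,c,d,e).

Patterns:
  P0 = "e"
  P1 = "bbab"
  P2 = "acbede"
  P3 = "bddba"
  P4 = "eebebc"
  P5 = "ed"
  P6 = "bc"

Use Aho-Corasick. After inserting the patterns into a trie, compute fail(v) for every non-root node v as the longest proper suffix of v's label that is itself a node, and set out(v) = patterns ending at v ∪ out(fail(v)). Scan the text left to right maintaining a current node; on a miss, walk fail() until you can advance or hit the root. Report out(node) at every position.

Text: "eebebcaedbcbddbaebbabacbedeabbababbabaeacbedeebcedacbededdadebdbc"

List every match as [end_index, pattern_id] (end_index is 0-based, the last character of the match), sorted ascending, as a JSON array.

Build automaton:
Trie nodes:
  n0 'ε': a→6 b→2 e→1
  n1 'e': d→21 e→16  ←P0
  n2 'b': b→3 c→22 d→12
  n3 'bb': a→4
  n4 'bba': b→5
  n5 'bbab': ·  ←P1
  n6 'a': c→7
  n7 'ac': b→8
  n8 'acb': e→9
  n9 'acbe': d→10
  n10 'acbed': e→11
  n11 'acbede': ·  ←P2
  n12 'bd': d→13
  n13 'bdd': b→14
  n14 'bddb': a→15
  n15 'bddba': ·  ←P3
  n16 'ee': b→17
  n17 'eeb': e→18
  n18 'eebe': b→19
  n19 'eebeb': c→20
  n20 'eebebc': ·  ←P4
  n21 'ed': ·  ←P5
  n22 'bc': ·  ←P6

Failure links (BFS by depth):
  n1('e'): parent n0 fail=0; on 'e' 0 → fail=0;  out {0}∪∅={0}
  n2('b'): parent n0 fail=0; on 'b' 0 → fail=0;  out ∅∪∅=∅
  n6('a'): parent n0 fail=0; on 'a' 0 → fail=0;  out ∅∪∅=∅
  n3('bb'): parent n2 fail=0; on 'b' 0 → fail=2;  out ∅∪∅=∅
  n7('ac'): parent n6 fail=0; on 'c' 0 → fail=0;  out ∅∪∅=∅
  n12('bd'): parent n2 fail=0; on 'd' 0 → fail=0;  out ∅∪∅=∅
  n16('ee'): parent n1 fail=0; on 'e' 0 → fail=1;  out ∅∪{0}={0}
  n21('ed'): parent n1 fail=0; on 'd' 0 → fail=0;  out {5}∪∅={5}
  n22('bc'): parent n2 fail=0; on 'c' 0 → fail=0;  out {6}∪∅={6}
  n4('bba'): parent n3 fail=2; on 'a' 2→0 → fail=6;  out ∅∪∅=∅
  n8('acb'): parent n7 fail=0; on 'b' 0 → fail=2;  out ∅∪∅=∅
  n13('bdd'): parent n12 fail=0; on 'd' 0 → fail=0;  out ∅∪∅=∅
  n17('eeb'): parent n16 fail=1; on 'b' 1→0 → fail=2;  out ∅∪∅=∅
  n5('bbab'): parent n4 fail=6; on 'b' 6→0 → fail=2;  out {1}∪∅={1}
  n9('acbe'): parent n8 fail=2; on 'e' 2→0 → fail=1;  out ∅∪{0}={0}
  n14('bddb'): parent n13 fail=0; on 'b' 0 → fail=2;  out ∅∪∅=∅
  n18('eebe'): parent n17 fail=2; on 'e' 2→0 → fail=1;  out ∅∪{0}={0}
  n10('acbed'): parent n9 fail=1; on 'd' 1 → fail=21;  out ∅∪{5}={5}
  n15('bddba'): parent n14 fail=2; on 'a' 2→0 → fail=6;  out {3}∪∅={3}
  n19('eebeb'): parent n18 fail=1; on 'b' 1→0 → fail=2;  out ∅∪∅=∅
  n11('acbede'): parent n10 fail=21; on 'e' 21→0 → fail=1;  out {2}∪{0}={0,2}
  n20('eebebc'): parent n19 fail=2; on 'c' 2 → fail=22;  out {4}∪{6}={4,6}

Run:
[0] read 'e'  n0⇒n1  → match P0@[0:0]
[1] read 'e'  n1⇒n16  → match P0@[1:1]
[2] read 'b'  n16⇒n17
[3] read 'e'  n17⇒n18  → match P0@[3:3]
[4] read 'b'  n18⇒n19
[5] read 'c'  n19⇒n20  → match P4@[0:5],P6@[4:5]
[6] read 'a'  n20⇒n6 ·f
[7] read 'e'  n6⇒n1 ·f  → match P0@[7:7]
[8] read 'd'  n1⇒n21  → match P5@[7:8]
[9] read 'b'  n21⇒n2 ·f
[10] read 'c'  n2⇒n22  → match P6@[9:10]
[11] read 'b'  n22⇒n2 ·f
[12] read 'd'  n2⇒n12
[13] read 'd'  n12⇒n13
[14] read 'b'  n13⇒n14
[15] read 'a'  n14⇒n15  → match P3@[11:15]
[16] read 'e'  n15⇒n1 ·f  → match P0@[16:16]
[17] read 'b'  n1⇒n2 ·f
[18] read 'b'  n2⇒n3
[19] read 'a'  n3⇒n4
[20] read 'b'  n4⇒n5  → match P1@[17:20]
[21] read 'a'  n5⇒n6 ·f
[22] read 'c'  n6⇒n7
[23] read 'b'  n7⇒n8
[24] read 'e'  n8⇒n9  → match P0@[24:24]
[25] read 'd'  n9⇒n10  → match P5@[24:25]
[26] read 'e'  n10⇒n11  → match P0@[26:26],P2@[21:26]
[27] read 'a'  n11⇒n6 ·f
[28] read 'b'  n6⇒n2 ·f
[29] read 'b'  n2⇒n3
[30] read 'a'  n3⇒n4
[31] read 'b'  n4⇒n5  → match P1@[28:31]
[32] read 'a'  n5⇒n6 ·f
[33] read 'b'  n6⇒n2 ·f
[34] read 'b'  n2⇒n3
[35] read 'a'  n3⇒n4
[36] read 'b'  n4⇒n5  → match P1@[33:36]
[37] read 'a'  n5⇒n6 ·f
[38] read 'e'  n6⇒n1 ·f  → match P0@[38:38]
[39] read 'a'  n1⇒n6 ·f
[40] read 'c'  n6⇒n7
[41] read 'b'  n7⇒n8
[42] read 'e'  n8⇒n9  → match P0@[42:42]
[43] read 'd'  n9⇒n10  → match P5@[42:43]
[44] read 'e'  n10⇒n11  → match P0@[44:44],P2@[39:44]
[45] read 'e'  n11⇒n16 ·f  → match P0@[45:45]
[46] read 'b'  n16⇒n17
[47] read 'c'  n17⇒n22 ·f  → match P6@[46:47]
[48] read 'e'  n22⇒n1 ·f  → match P0@[48:48]
[49] read 'd'  n1⇒n21  → match P5@[48:49]
[50] read 'a'  n21⇒n6 ·f
[51] read 'c'  n6⇒n7
[52] read 'b'  n7⇒n8
[53] read 'e'  n8⇒n9  → match P0@[53:53]
[54] read 'd'  n9⇒n10  → match P5@[53:54]
[55] read 'e'  n10⇒n11  → match P0@[55:55],P2@[50:55]
[56] read 'd'  n11⇒n21 ·f  → match P5@[55:56]
[57] read 'd'  n21⇒n0 ·f
[58] read 'a'  n0⇒n6
[59] read 'd'  n6⇒n0 ·f
[60] read 'e'  n0⇒n1  → match P0@[60:60]
[61] read 'b'  n1⇒n2 ·f
[62] read 'd'  n2⇒n12
[63] read 'b'  n12⇒n2 ·f
[64] read 'c'  n2⇒n22  → match P6@[63:64]

Matches: [[0,0],[1,0],[3,0],[5,4],[5,6],[7,0],[8,5],[10,6],[15,3],[16,0],[20,1],[24,0],[25,5],[26,0],[26,2],[31,1],[36,1],[38,0],[42,0],[43,5],[44,0],[44,2],[45,0],[47,6],[48,0],[49,5],[53,0],[54,5],[55,0],[55,2],[56,5],[60,0],[64,6]]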